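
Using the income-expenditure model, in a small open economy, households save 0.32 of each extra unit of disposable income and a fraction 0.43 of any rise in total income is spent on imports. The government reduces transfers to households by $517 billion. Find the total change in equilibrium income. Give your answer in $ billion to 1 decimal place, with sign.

MPC = 1 − MPS = 1 − 0.32 = 0.68.
The transfer change shifts disposable income by −$517 billion, so first-round consumption changes by c·ΔTR = 0.68 × (−$517 billion) = −$351.56 billion.
Expenditure multiplier = 1/(1 − c + m) = 1/(1 − 0.68 + 0.43) = 1/0.75 ≈ 1.333.
The transfer multiplier is c × k ≈ 0.907, so ΔY = k × (c·ΔTR) = (−$351.56 billion) / 0.75 ≈ −$468.7 billion.

−$468.7 billion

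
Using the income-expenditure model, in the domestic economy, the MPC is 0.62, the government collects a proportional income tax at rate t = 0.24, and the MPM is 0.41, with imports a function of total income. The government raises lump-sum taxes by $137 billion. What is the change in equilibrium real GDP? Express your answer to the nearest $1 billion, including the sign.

−$90 billion

A lump-sum tax change of +$137 billion shifts disposable income by −$137 billion; first-round consumption changes by −c × ΔT = −0.62 × (+$137 billion) = −$84.94 billion.
Expenditure multiplier = 1/(1 − c(1−t) + m) = 1/(1 − 0.62×0.76 + 0.41) = 1/0.9388 ≈ 1.065.
The tax multiplier is −c × k ≈ −0.66, so ΔY = k × (−c·ΔT) = (−$84.94 billion) / 0.9388 ≈ −$90 billion.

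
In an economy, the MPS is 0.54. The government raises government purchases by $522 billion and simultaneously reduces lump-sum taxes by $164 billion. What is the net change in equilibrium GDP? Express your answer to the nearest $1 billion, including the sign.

MPC = 1 − MPS = 1 − 0.54 = 0.46.
Expenditure multiplier = 1/(1 − MPC) = 1/(1 − 0.46) = 1/0.54 ≈ 1.852.
ΔG contributes k·ΔG = (+$522 billion) / 0.54 ≈ +$966.7 billion.
ΔT of −$164 billion changes first-round spending by −c·ΔT = +$75.44 billion, contributing k·(−c·ΔT) = (+$75.44 billion) / 0.54 ≈ +$139.7 billion.
Net ΔY = k(ΔG − c·ΔT) = (+$597.44 billion) / 0.54 ≈ +$1,106 billion.

+$1,106 billion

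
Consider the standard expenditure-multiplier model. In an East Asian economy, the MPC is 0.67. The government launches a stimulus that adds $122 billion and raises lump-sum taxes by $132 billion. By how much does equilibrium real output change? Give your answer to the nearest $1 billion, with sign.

+$102 billion

Expenditure multiplier = 1/(1 − MPC) = 1/(1 − 0.67) = 1/0.33 ≈ 3.03.
ΔG contributes k·ΔG = (+$122 billion) / 0.33 ≈ +$369.7 billion.
ΔT of +$132 billion changes first-round spending by −c·ΔT = −$88.44 billion, contributing k·(−c·ΔT) = (−$88.44 billion) / 0.33 = −$268 billion.
Net ΔY = k(ΔG − c·ΔT) = (+$33.56 billion) / 0.33 ≈ +$102 billion.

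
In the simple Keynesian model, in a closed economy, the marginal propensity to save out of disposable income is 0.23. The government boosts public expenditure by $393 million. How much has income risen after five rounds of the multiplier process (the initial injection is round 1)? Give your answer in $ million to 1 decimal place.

MPC = 1 − MPS = 1 − 0.23 = 0.77.
Round 1 adds ΔG = $393 million; each later round is MPC = 0.77 times the previous.
After 5 rounds: 393 + 302.61 + 233.0097 + 179.417469 + 138.15145113 = ΔG·(1 − c^5)/(1 − c) = 393 × (1 − 0.2706784157)/0.23 ≈ $1,246.2 million.

$1,246.2 million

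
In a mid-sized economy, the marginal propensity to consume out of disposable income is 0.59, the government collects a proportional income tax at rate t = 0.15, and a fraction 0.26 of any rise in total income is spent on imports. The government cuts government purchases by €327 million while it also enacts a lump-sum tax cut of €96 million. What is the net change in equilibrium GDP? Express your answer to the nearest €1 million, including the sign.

Expenditure multiplier = 1/(1 − c(1−t) + m) = 1/(1 − 0.59×0.85 + 0.26) = 1/0.7585 ≈ 1.318.
ΔG contributes k·ΔG = (−€327 million) / 0.7585 ≈ −€431.1 million.
ΔT of −€96 million changes first-round spending by −c·ΔT = +€56.64 million, contributing k·(−c·ΔT) = (+€56.64 million) / 0.7585 ≈ +€74.7 million.
Net ΔY = k(ΔG − c·ΔT) = (−€270.36 million) / 0.7585 ≈ −€356 million.

−€356 million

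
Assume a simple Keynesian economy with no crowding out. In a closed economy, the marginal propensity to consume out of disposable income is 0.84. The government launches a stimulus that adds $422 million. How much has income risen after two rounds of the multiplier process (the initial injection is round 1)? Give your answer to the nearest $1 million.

Round 1 adds ΔG = $422 million; each later round is MPC = 0.84 times the previous.
After 2 rounds: 422 + 354.48 = ΔG·(1 − c^2)/(1 − c) = 422 × (1 − 0.7056)/0.16 ≈ $776 million.

$776 million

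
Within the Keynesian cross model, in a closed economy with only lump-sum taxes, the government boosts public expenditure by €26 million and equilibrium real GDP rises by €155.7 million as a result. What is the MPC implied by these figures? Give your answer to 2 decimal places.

Implied spending multiplier k = ΔY/ΔG = 155.7/26 ≈ 5.9885.
Since k = 1/(1 − MPC), MPC = 1 − 1/k = 1 − ΔG/ΔY = 1 − 26/155.7 ≈ 0.83.

0.83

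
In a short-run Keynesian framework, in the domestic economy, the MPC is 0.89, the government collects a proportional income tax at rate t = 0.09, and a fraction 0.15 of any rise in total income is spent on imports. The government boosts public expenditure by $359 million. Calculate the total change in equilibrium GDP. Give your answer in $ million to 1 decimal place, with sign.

Spending multiplier = 1/(1 − c(1−t) + m) = 1/(1 − 0.89×0.91 + 0.15) = 1/0.3401 ≈ 2.94.
ΔY = k × ΔG = (+$359 million) / 0.3401 ≈ +$1,055.6 million.

+$1,055.6 million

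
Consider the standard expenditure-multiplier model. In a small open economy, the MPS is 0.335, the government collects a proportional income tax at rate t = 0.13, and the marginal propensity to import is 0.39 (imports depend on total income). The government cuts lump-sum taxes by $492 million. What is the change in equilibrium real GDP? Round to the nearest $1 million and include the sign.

MPC = 1 − MPS = 1 − 0.335 = 0.665.
A lump-sum tax change of −$492 million shifts disposable income by +$492 million; first-round consumption changes by −c × ΔT = −0.665 × (−$492 million) = +$327.18 million.
Expenditure multiplier = 1/(1 − c(1−t) + m) = 1/(1 − 0.665×0.87 + 0.39) = 1/0.81145 ≈ 1.232.
The tax multiplier is −c × k ≈ −0.82, so ΔY = k × (−c·ΔT) = (+$327.18 million) / 0.81145 ≈ +$403 million.

+$403 million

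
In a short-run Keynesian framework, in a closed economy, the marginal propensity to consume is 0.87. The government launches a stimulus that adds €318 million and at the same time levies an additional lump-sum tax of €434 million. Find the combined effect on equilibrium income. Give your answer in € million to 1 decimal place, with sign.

−€458.3 million

Expenditure multiplier = 1/(1 − MPC) = 1/(1 − 0.87) = 1/0.13 ≈ 7.692.
ΔG contributes k·ΔG = (+€318 million) / 0.13 ≈ +€2,446.2 million.
ΔT of +€434 million changes first-round spending by −c·ΔT = −€377.58 million, contributing k·(−c·ΔT) = (−€377.58 million) / 0.13 ≈ −€2,904.5 million.
Net ΔY = k(ΔG − c·ΔT) = (−€59.58 million) / 0.13 ≈ −€458.3 million.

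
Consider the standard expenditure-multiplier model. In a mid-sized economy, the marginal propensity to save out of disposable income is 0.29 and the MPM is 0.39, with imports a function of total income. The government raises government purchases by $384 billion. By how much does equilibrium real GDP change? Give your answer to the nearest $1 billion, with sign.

+$565 billion

MPC = 1 − MPS = 1 − 0.29 = 0.71.
Expenditure multiplier = 1/(1 − c + m) = 1/(1 − 0.71 + 0.39) = 1/0.68 ≈ 1.471.
ΔY = k × ΔG = (+$384 billion) / 0.68 ≈ +$565 billion.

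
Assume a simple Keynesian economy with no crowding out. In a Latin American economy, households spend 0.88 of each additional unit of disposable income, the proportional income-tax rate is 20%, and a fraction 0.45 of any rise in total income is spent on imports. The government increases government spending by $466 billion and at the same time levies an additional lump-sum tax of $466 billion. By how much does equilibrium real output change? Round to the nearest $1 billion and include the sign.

Expenditure multiplier = 1/(1 − c(1−t) + m) = 1/(1 − 0.88×0.8 + 0.45) = 1/0.746 ≈ 1.34.
ΔG contributes k·ΔG = (+$466 billion) / 0.746 ≈ +$624.7 billion.
ΔT of +$466 billion changes first-round spending by −c·ΔT = −$410.08 billion, contributing k·(−c·ΔT) = (−$410.08 billion) / 0.746 ≈ −$549.7 billion.
Net ΔY = k(ΔG − c·ΔT) = (+$55.92 billion) / 0.746 ≈ +$75 billion.

+$75 billion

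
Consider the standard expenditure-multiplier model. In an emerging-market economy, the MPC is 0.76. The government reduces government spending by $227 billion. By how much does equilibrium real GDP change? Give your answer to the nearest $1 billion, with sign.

−$946 billion

Government-spending multiplier = 1/(1 − MPC) = 1/(1 − 0.76) = 1/0.24 ≈ 4.167.
ΔY = k × ΔG = (−$227 billion) / 0.24 ≈ −$946 billion.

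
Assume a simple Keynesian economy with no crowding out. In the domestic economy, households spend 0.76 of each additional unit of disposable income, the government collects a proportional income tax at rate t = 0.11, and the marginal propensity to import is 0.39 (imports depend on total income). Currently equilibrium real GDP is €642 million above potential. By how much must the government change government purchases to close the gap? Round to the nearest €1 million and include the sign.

−€458 million

Spending multiplier = 1/(1 − c(1−t) + m) = 1/(1 − 0.76×0.89 + 0.39) = 1/0.7136 ≈ 1.401.
Need ΔY = −€642 million, so ΔG = ΔY/k = (−€642 million) × 0.7136 ≈ −€458 million.
The government should cut government purchases by €458 million.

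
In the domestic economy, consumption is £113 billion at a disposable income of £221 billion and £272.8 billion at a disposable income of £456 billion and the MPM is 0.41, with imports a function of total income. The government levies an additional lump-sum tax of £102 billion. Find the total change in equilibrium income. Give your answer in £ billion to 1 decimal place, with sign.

−£95.0 billion

MPC = ΔC/ΔYd = (272.8 − 113)/(456 − 221) = 159.8/235 = 0.68.
A lump-sum tax change of +£102 billion shifts disposable income by −£102 billion; first-round consumption changes by −c × ΔT = −0.68 × (+£102 billion) = −£69.36 billion.
Expenditure multiplier = 1/(1 − c + m) = 1/(1 − 0.68 + 0.41) = 1/0.73 ≈ 1.37.
The tax multiplier is −c × k ≈ −0.932, so ΔY = k × (−c·ΔT) = (−£69.36 billion) / 0.73 ≈ −£95 billion.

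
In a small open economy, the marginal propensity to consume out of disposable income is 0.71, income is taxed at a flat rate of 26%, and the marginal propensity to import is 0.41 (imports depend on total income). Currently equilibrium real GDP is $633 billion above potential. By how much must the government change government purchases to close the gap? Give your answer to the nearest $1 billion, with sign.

Spending multiplier = 1/(1 − c(1−t) + m) = 1/(1 − 0.71×0.74 + 0.41) = 1/0.8846 ≈ 1.13.
Need ΔY = −$633 billion, so ΔG = ΔY/k = (−$633 billion) × 0.8846 ≈ −$560 billion.
The government should cut government purchases by $560 billion.

−$560 billion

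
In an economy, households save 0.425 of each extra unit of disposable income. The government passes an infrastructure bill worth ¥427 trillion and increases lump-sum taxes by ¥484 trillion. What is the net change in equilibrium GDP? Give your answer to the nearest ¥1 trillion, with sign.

MPC = 1 − MPS = 1 − 0.425 = 0.575.
Expenditure multiplier = 1/(1 − MPC) = 1/(1 − 0.575) = 1/0.425 ≈ 2.353.
ΔG contributes k·ΔG = (+¥427 trillion) / 0.425 ≈ +¥1,004.7 trillion.
ΔT of +¥484 trillion changes first-round spending by −c·ΔT = −¥278.3 trillion, contributing k·(−c·ΔT) = (−¥278.3 trillion) / 0.425 ≈ −¥654.8 trillion.
Net ΔY = k(ΔG − c·ΔT) = (+¥148.7 trillion) / 0.425 ≈ +¥350 trillion.

+¥350 trillion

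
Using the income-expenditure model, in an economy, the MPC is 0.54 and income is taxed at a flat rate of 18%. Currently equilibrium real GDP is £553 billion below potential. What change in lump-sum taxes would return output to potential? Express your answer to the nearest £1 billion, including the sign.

−£571 billion

Spending multiplier = 1/(1 − c(1−t)) = 1/(1 − 0.54×0.82) = 1/0.5572 ≈ 1.795.
Tax multiplier = −c·k = −0.54/0.5572 ≈ −0.969. Need ΔY = +£553 billion, so ΔT = ΔY/(−c·k) = −(+£553 billion) × 0.5572 / 0.54 ≈ −£571 billion.
The government should cut lump-sum taxes by £571 billion.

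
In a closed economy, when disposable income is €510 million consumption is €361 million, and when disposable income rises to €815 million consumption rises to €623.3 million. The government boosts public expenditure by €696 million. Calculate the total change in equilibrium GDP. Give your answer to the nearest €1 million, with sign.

+€4,971 million

MPC = ΔC/ΔYd = (623.3 − 361)/(815 − 510) = 262.3/305 = 0.86.
Spending multiplier = 1/(1 − MPC) = 1/(1 − 0.86) = 1/0.14 ≈ 7.143.
ΔY = k × ΔG = (+€696 million) / 0.14 ≈ +€4,971 million.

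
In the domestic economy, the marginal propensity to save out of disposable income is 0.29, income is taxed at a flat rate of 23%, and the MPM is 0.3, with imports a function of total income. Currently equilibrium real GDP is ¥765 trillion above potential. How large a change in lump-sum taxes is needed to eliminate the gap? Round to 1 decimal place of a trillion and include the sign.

MPC = 1 − MPS = 1 − 0.29 = 0.71.
Spending multiplier = 1/(1 − c(1−t) + m) = 1/(1 − 0.71×0.77 + 0.3) = 1/0.7533 ≈ 1.327.
Tax multiplier = −c·k = −0.71/0.7533 ≈ −0.943. Need ΔY = −¥765 trillion, so ΔT = ΔY/(−c·k) = −(−¥765 trillion) × 0.7533 / 0.71 ≈ +¥811.7 trillion.
The government should raise lump-sum taxes by ¥811.7 trillion.

+¥811.7 trillion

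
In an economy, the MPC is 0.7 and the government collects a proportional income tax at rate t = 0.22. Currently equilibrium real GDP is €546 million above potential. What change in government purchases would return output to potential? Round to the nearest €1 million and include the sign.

−€248 million

Spending multiplier = 1/(1 − c(1−t)) = 1/(1 − 0.7×0.78) = 1/0.454 ≈ 2.203.
Need ΔY = −€546 million, so ΔG = ΔY/k = (−€546 million) × 0.454 ≈ −€248 million.
The government should cut government purchases by €248 million.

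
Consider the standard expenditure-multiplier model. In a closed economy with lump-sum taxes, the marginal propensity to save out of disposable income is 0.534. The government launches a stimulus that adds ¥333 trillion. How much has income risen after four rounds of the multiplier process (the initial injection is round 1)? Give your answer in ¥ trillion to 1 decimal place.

¥594.2 trillion

MPC = 1 − MPS = 1 − 0.534 = 0.466.
Round 1 adds ΔG = ¥333 trillion; each later round is MPC = 0.466 times the previous.
After 4 rounds: 333 + 155.178 + 72.312948 + 33.697833768 = ΔG·(1 − c^4)/(1 − c) = 333 × (1 − 0.047156728336)/0.534 ≈ ¥594.2 trillion.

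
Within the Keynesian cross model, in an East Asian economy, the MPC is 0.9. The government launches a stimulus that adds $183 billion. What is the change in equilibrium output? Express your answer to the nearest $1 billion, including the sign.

+$1,830 billion

Government-spending multiplier = 1/(1 − MPC) = 1/(1 − 0.9) = 1/0.1 = 10.
ΔY = k × ΔG = (+$183 billion) / 0.1 = +$1,830 billion.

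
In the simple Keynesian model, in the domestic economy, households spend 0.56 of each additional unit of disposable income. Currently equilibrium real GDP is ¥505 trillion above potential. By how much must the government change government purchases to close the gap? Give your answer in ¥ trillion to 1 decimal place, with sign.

−¥222.2 trillion

Spending multiplier = 1/(1 − MPC) = 1/(1 − 0.56) = 1/0.44 ≈ 2.273.
Need ΔY = −¥505 trillion, so ΔG = ΔY/k = (−¥505 trillion) × 0.44 = −¥222.2 trillion.
The government should cut government purchases by ¥222.2 trillion.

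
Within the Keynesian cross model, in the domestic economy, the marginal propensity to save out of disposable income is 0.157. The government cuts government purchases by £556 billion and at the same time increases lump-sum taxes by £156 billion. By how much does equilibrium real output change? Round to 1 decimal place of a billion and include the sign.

MPC = 1 − MPS = 1 − 0.157 = 0.843.
Expenditure multiplier = 1/(1 − MPC) = 1/(1 − 0.843) = 1/0.157 ≈ 6.369.
ΔG contributes k·ΔG = (−£556 billion) / 0.157 ≈ −£3,541.4 billion.
ΔT of +£156 billion changes first-round spending by −c·ΔT = −£131.508 billion, contributing k·(−c·ΔT) = (−£131.508 billion) / 0.157 ≈ −£837.6 billion.
Net ΔY = k(ΔG − c·ΔT) = (−£687.508 billion) / 0.157 ≈ −£4,379 billion.

−£4,379.0 billion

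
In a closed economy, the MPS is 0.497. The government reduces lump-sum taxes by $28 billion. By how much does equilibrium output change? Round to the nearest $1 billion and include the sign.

+$28 billion

MPC = 1 − MPS = 1 − 0.497 = 0.503.
A lump-sum tax change of −$28 billion shifts disposable income by +$28 billion; first-round consumption changes by −c × ΔT = −0.503 × (−$28 billion) = +$14.084 billion.
Expenditure multiplier = 1/(1 − MPC) = 1/(1 − 0.503) = 1/0.497 ≈ 2.012.
The tax multiplier is −c × k ≈ −1.012, so ΔY = k × (−c·ΔT) = (+$14.084 billion) / 0.497 ≈ +$28 billion.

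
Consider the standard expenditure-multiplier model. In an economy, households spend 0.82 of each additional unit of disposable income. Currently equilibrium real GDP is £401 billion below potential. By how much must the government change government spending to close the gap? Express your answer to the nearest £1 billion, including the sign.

+£72 billion

Spending multiplier = 1/(1 − MPC) = 1/(1 − 0.82) = 1/0.18 ≈ 5.556.
Need ΔY = +£401 billion, so ΔG = ΔY/k = (+£401 billion) × 0.18 ≈ +£72 billion.
The government should increase government spending by £72 billion.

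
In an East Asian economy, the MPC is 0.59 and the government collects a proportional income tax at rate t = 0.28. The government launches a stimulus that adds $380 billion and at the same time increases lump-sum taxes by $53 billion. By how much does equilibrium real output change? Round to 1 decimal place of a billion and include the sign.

+$606.3 billion

Expenditure multiplier = 1/(1 − c(1−t)) = 1/(1 − 0.59×0.72) = 1/0.5752 ≈ 1.739.
ΔG contributes k·ΔG = (+$380 billion) / 0.5752 ≈ +$660.6 billion.
ΔT of +$53 billion changes first-round spending by −c·ΔT = −$31.27 billion, contributing k·(−c·ΔT) = (−$31.27 billion) / 0.5752 ≈ −$54.4 billion.
Net ΔY = k(ΔG − c·ΔT) = (+$348.73 billion) / 0.5752 ≈ +$606.3 billion.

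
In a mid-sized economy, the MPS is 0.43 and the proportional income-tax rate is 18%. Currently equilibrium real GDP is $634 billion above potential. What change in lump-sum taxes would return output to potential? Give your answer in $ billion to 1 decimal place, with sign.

+$592.4 billion

MPC = 1 − MPS = 1 − 0.43 = 0.57.
Spending multiplier = 1/(1 − c(1−t)) = 1/(1 − 0.57×0.82) = 1/0.5326 ≈ 1.878.
Tax multiplier = −c·k = −0.57/0.5326 ≈ −1.07. Need ΔY = −$634 billion, so ΔT = ΔY/(−c·k) = −(−$634 billion) × 0.5326 / 0.57 ≈ +$592.4 billion.
The government should raise lump-sum taxes by $592.4 billion.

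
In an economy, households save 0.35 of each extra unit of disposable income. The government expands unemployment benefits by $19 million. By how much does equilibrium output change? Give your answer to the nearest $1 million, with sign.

+$35 million

MPC = 1 − MPS = 1 − 0.35 = 0.65.
The transfer change shifts disposable income by +$19 million, so first-round consumption changes by c·ΔTR = 0.65 × (+$19 million) = +$12.35 million.
Expenditure multiplier = 1/(1 − MPC) = 1/(1 − 0.65) = 1/0.35 ≈ 2.857.
The transfer multiplier is c × k ≈ 1.857, so ΔY = k × (c·ΔTR) = (+$12.35 million) / 0.35 ≈ +$35 million.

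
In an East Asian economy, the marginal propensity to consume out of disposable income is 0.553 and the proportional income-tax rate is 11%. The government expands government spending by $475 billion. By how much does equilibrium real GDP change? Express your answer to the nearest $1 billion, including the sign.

Spending multiplier = 1/(1 − c(1−t)) = 1/(1 − 0.553×0.89) = 1/0.50783 ≈ 1.969.
ΔY = k × ΔG = (+$475 billion) / 0.50783 ≈ +$935 billion.

+$935 billion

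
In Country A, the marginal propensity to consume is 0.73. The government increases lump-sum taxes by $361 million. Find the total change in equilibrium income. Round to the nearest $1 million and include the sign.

A lump-sum tax change of +$361 million shifts disposable income by −$361 million; first-round consumption changes by −c × ΔT = −0.73 × (+$361 million) = −$263.53 million.
Expenditure multiplier = 1/(1 − MPC) = 1/(1 − 0.73) = 1/0.27 ≈ 3.704.
The tax multiplier is −c × k ≈ −2.704, so ΔY = k × (−c·ΔT) = (−$263.53 million) / 0.27 ≈ −$976 million.

−$976 million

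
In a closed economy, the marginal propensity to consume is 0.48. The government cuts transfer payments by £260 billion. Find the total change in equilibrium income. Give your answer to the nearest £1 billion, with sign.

The transfer change shifts disposable income by −£260 billion, so first-round consumption changes by c·ΔTR = 0.48 × (−£260 billion) = −£124.8 billion.
Expenditure multiplier = 1/(1 − MPC) = 1/(1 − 0.48) = 1/0.52 ≈ 1.923.
The transfer multiplier is c × k ≈ 0.923, so ΔY = k × (c·ΔTR) = (−£124.8 billion) / 0.52 = −£240 billion.

−£240 billion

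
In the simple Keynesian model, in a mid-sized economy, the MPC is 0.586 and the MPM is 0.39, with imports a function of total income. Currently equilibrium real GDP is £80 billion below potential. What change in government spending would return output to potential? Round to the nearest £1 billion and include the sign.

+£64 billion

Spending multiplier = 1/(1 − c + m) = 1/(1 − 0.586 + 0.39) = 1/0.804 ≈ 1.244.
Need ΔY = +£80 billion, so ΔG = ΔY/k = (+£80 billion) × 0.804 ≈ +£64 billion.
The government should increase government spending by £64 billion.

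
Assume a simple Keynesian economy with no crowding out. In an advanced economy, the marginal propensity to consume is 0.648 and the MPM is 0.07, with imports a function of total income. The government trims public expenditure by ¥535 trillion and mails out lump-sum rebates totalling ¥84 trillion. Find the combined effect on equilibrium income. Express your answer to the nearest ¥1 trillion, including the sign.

Expenditure multiplier = 1/(1 − c + m) = 1/(1 − 0.648 + 0.07) = 1/0.422 ≈ 2.37.
ΔG contributes k·ΔG = (−¥535 trillion) / 0.422 ≈ −¥1,267.8 trillion.
ΔT of −¥84 trillion changes first-round spending by −c·ΔT = +¥54.432 trillion, contributing k·(−c·ΔT) = (+¥54.432 trillion) / 0.422 ≈ +¥129 trillion.
Net ΔY = k(ΔG − c·ΔT) = (−¥480.568 trillion) / 0.422 ≈ −¥1,139 trillion.

−¥1,139 trillion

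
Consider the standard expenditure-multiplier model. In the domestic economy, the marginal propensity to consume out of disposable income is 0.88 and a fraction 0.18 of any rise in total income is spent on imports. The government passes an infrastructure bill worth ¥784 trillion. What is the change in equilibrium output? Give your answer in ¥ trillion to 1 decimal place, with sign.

Government-spending multiplier = 1/(1 − c + m) = 1/(1 − 0.88 + 0.18) = 1/0.3 ≈ 3.333.
ΔY = k × ΔG = (+¥784 trillion) / 0.3 ≈ +¥2,613.3 trillion.

+¥2,613.3 trillion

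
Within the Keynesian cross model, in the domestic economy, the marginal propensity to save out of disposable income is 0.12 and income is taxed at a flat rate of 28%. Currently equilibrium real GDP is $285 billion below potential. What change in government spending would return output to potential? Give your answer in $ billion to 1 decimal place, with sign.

MPC = 1 − MPS = 1 − 0.12 = 0.88.
Spending multiplier = 1/(1 − c(1−t)) = 1/(1 − 0.88×0.72) = 1/0.3664 ≈ 2.729.
Need ΔY = +$285 billion, so ΔG = ΔY/k = (+$285 billion) × 0.3664 ≈ +$104.4 billion.
The government should increase government spending by $104.4 billion.

+$104.4 billion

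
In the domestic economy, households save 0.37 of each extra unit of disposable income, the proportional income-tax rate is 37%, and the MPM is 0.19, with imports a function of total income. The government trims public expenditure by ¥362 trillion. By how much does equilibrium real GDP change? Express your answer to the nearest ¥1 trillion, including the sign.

−¥456 trillion

MPC = 1 − MPS = 1 − 0.37 = 0.63.
Government-spending multiplier = 1/(1 − c(1−t) + m) = 1/(1 − 0.63×0.63 + 0.19) = 1/0.7931 ≈ 1.261.
ΔY = k × ΔG = (−¥362 trillion) / 0.7931 ≈ −¥456 trillion.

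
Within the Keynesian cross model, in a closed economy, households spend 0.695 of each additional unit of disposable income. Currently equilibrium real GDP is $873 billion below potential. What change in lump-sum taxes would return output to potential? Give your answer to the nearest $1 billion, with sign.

Spending multiplier = 1/(1 − MPC) = 1/(1 − 0.695) = 1/0.305 ≈ 3.279.
Tax multiplier = −c·k = −0.695/0.305 ≈ −2.279. Need ΔY = +$873 billion, so ΔT = ΔY/(−c·k) = −(+$873 billion) × 0.305 / 0.695 ≈ −$383 billion.
The government should cut lump-sum taxes by $383 billion.

−$383 billion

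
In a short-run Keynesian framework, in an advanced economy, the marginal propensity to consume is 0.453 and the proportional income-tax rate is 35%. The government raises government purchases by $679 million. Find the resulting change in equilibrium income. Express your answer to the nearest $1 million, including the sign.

Government-spending multiplier = 1/(1 − c(1−t)) = 1/(1 − 0.453×0.65) = 1/0.70555 ≈ 1.417.
ΔY = k × ΔG = (+$679 million) / 0.70555 ≈ +$962 million.

+$962 million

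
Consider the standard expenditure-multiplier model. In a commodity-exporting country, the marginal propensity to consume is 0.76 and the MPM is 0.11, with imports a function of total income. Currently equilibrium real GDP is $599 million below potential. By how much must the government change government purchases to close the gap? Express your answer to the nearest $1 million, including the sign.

Spending multiplier = 1/(1 − c + m) = 1/(1 − 0.76 + 0.11) = 1/0.35 ≈ 2.857.
Need ΔY = +$599 million, so ΔG = ΔY/k = (+$599 million) × 0.35 ≈ +$210 million.
The government should increase government purchases by $210 million.

+$210 million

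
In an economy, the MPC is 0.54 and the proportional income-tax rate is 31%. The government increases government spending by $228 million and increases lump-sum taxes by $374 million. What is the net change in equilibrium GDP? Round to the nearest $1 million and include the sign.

Expenditure multiplier = 1/(1 − c(1−t)) = 1/(1 − 0.54×0.69) = 1/0.6274 ≈ 1.594.
ΔG contributes k·ΔG = (+$228 million) / 0.6274 ≈ +$363.4 million.
ΔT of +$374 million changes first-round spending by −c·ΔT = −$201.96 million, contributing k·(−c·ΔT) = (−$201.96 million) / 0.6274 ≈ −$321.9 million.
Net ΔY = k(ΔG − c·ΔT) = (+$26.04 million) / 0.6274 ≈ +$42 million.

+$42 million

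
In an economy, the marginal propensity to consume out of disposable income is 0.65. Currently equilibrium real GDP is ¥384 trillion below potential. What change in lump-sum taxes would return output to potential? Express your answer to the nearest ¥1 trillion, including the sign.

−¥207 trillion

Spending multiplier = 1/(1 − MPC) = 1/(1 − 0.65) = 1/0.35 ≈ 2.857.
Tax multiplier = −c·k = −0.65/0.35 ≈ −1.857. Need ΔY = +¥384 trillion, so ΔT = ΔY/(−c·k) = −(+¥384 trillion) × 0.35 / 0.65 ≈ −¥207 trillion.
The government should cut lump-sum taxes by ¥207 trillion.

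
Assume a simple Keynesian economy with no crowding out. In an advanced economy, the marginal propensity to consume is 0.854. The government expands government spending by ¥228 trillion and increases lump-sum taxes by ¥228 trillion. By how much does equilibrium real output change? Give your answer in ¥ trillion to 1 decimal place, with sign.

Expenditure multiplier = 1/(1 − MPC) = 1/(1 − 0.854) = 1/0.146 ≈ 6.849.
ΔG contributes k·ΔG = (+¥228 trillion) / 0.146 ≈ +¥1,561.6 trillion.
ΔT of +¥228 trillion changes first-round spending by −c·ΔT = −¥194.712 trillion, contributing k·(−c·ΔT) = (−¥194.712 trillion) / 0.146 ≈ −¥1,333.6 trillion.
With ΔG = ΔT and no other leakages, the balanced-budget multiplier is 1, so ΔY = ΔG = +¥228 trillion.

+¥228.0 trillion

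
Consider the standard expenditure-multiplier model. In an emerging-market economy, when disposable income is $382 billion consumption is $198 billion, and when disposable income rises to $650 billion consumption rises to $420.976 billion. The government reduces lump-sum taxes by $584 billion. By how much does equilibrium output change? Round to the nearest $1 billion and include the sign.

+$2,892 billion

MPC = ΔC/ΔYd = (420.976 − 198)/(650 − 382) = 222.976/268 = 0.832.
A lump-sum tax change of −$584 billion shifts disposable income by +$584 billion; first-round consumption changes by −c × ΔT = −0.832 × (−$584 billion) = +$485.888 billion.
Expenditure multiplier = 1/(1 − MPC) = 1/(1 − 0.832) = 1/0.168 ≈ 5.952.
The tax multiplier is −c × k ≈ −4.952, so ΔY = k × (−c·ΔT) = (+$485.888 billion) / 0.168 ≈ +$2,892 billion.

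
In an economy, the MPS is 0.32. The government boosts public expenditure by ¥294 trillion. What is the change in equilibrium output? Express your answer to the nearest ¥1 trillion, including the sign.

MPC = 1 − MPS = 1 − 0.32 = 0.68.
Expenditure multiplier = 1/(1 − MPC) = 1/(1 − 0.68) = 1/0.32 = 3.125.
ΔY = k × ΔG = (+¥294 trillion) / 0.32 ≈ +¥919 trillion.

+¥919 trillion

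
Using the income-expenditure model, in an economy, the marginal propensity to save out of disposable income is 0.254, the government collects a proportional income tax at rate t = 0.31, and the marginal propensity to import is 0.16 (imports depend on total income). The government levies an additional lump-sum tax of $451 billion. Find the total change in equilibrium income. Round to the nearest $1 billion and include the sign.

MPC = 1 − MPS = 1 − 0.254 = 0.746.
A lump-sum tax change of +$451 billion shifts disposable income by −$451 billion; first-round consumption changes by −c × ΔT = −0.746 × (+$451 billion) = −$336.446 billion.
Expenditure multiplier = 1/(1 − c(1−t) + m) = 1/(1 − 0.746×0.69 + 0.16) = 1/0.64526 ≈ 1.55.
The tax multiplier is −c × k ≈ −1.156, so ΔY = k × (−c·ΔT) = (−$336.446 billion) / 0.64526 ≈ −$521 billion.

−$521 billion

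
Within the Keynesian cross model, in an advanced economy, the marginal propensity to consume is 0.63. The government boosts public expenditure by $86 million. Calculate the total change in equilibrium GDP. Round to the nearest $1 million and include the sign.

+$232 million

Expenditure multiplier = 1/(1 − MPC) = 1/(1 − 0.63) = 1/0.37 ≈ 2.703.
ΔY = k × ΔG = (+$86 million) / 0.37 ≈ +$232 million.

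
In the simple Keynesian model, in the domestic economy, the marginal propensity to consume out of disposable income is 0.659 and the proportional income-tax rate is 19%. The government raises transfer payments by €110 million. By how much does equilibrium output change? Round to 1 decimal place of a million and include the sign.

The transfer change shifts disposable income by +€110 million, so first-round consumption changes by c·ΔTR = 0.659 × (+€110 million) = +€72.49 million.
Expenditure multiplier = 1/(1 − c(1−t)) = 1/(1 − 0.659×0.81) = 1/0.46621 ≈ 2.145.
The transfer multiplier is c × k ≈ 1.414, so ΔY = k × (c·ΔTR) = (+€72.49 million) / 0.46621 ≈ +€155.5 million.

+€155.5 million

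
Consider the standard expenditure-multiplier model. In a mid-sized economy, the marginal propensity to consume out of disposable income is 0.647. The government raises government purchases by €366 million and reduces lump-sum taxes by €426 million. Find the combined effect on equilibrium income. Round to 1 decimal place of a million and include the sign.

+€1,817.6 million

Expenditure multiplier = 1/(1 − MPC) = 1/(1 − 0.647) = 1/0.353 ≈ 2.833.
ΔG contributes k·ΔG = (+€366 million) / 0.353 ≈ +€1,036.8 million.
ΔT of −€426 million changes first-round spending by −c·ΔT = +€275.622 million, contributing k·(−c·ΔT) = (+€275.622 million) / 0.353 ≈ +€780.8 million.
Net ΔY = k(ΔG − c·ΔT) = (+€641.622 million) / 0.353 ≈ +€1,817.6 million.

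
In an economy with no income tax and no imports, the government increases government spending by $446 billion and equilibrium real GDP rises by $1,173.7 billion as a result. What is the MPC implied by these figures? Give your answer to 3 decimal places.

Implied spending multiplier k = ΔY/ΔG = 1,173.7/446 ≈ 2.6316.
Since k = 1/(1 − MPC), MPC = 1 − 1/k = 1 − ΔG/ΔY = 1 − 446/1,173.7 ≈ 0.620.

0.620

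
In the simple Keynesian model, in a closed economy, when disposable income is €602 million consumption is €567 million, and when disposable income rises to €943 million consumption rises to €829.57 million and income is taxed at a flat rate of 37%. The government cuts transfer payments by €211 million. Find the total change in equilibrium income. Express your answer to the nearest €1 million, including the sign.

−€316 million

MPC = ΔC/ΔYd = (829.57 − 567)/(943 − 602) = 262.57/341 = 0.77.
The transfer change shifts disposable income by −€211 million, so first-round consumption changes by c·ΔTR = 0.77 × (−€211 million) = −€162.47 million.
Expenditure multiplier = 1/(1 − c(1−t)) = 1/(1 − 0.77×0.63) = 1/0.5149 ≈ 1.942.
The transfer multiplier is c × k ≈ 1.495, so ΔY = k × (c·ΔTR) = (−€162.47 million) / 0.5149 ≈ −€316 million.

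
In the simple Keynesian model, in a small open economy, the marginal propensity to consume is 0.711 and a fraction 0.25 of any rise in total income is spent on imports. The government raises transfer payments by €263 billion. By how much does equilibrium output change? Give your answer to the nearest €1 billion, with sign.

+€347 billion

The transfer change shifts disposable income by +€263 billion, so first-round consumption changes by c·ΔTR = 0.711 × (+€263 billion) = +€186.993 billion.
Expenditure multiplier = 1/(1 − c + m) = 1/(1 − 0.711 + 0.25) = 1/0.539 ≈ 1.855.
The transfer multiplier is c × k ≈ 1.319, so ΔY = k × (c·ΔTR) = (+€186.993 billion) / 0.539 ≈ +€347 billion.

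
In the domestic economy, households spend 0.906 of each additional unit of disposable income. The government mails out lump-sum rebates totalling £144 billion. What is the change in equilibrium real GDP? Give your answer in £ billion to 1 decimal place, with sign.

+£1,387.9 billion

A lump-sum tax change of −£144 billion shifts disposable income by +£144 billion; first-round consumption changes by −c × ΔT = −0.906 × (−£144 billion) = +£130.464 billion.
Expenditure multiplier = 1/(1 − MPC) = 1/(1 − 0.906) = 1/0.094 ≈ 10.638.
The tax multiplier is −c × k ≈ −9.638, so ΔY = k × (−c·ΔT) = (+£130.464 billion) / 0.094 ≈ +£1,387.9 billion.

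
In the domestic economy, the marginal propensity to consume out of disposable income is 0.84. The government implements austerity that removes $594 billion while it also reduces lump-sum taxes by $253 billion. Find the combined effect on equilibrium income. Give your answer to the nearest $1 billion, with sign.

−$2,384 billion

Expenditure multiplier = 1/(1 − MPC) = 1/(1 − 0.84) = 1/0.16 = 6.25.
ΔG contributes k·ΔG = (−$594 billion) / 0.16 = −$3,712.5 billion.
ΔT of −$253 billion changes first-round spending by −c·ΔT = +$212.52 billion, contributing k·(−c·ΔT) = (+$212.52 billion) / 0.16 ≈ +$1,328.3 billion.
Net ΔY = k(ΔG − c·ΔT) = (−$381.48 billion) / 0.16 ≈ −$2,384 billion.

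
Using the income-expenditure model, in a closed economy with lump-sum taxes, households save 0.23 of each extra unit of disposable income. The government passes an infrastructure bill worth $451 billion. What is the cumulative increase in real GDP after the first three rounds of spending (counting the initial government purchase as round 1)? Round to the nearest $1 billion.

MPC = 1 − MPS = 1 − 0.23 = 0.77.
Round 1 adds ΔG = $451 billion; each later round is MPC = 0.77 times the previous.
After 3 rounds: 451 + 347.27 + 267.3979 = ΔG·(1 − c^3)/(1 − c) = 451 × (1 − 0.456533)/0.23 ≈ $1,066 billion.

$1,066 billion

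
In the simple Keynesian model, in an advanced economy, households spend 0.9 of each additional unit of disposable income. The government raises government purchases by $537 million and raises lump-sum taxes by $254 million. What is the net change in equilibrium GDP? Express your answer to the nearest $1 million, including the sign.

Expenditure multiplier = 1/(1 − MPC) = 1/(1 − 0.9) = 1/0.1 = 10.
ΔG contributes k·ΔG = (+$537 million) / 0.1 = +$5,370 million.
ΔT of +$254 million changes first-round spending by −c·ΔT = −$228.6 million, contributing k·(−c·ΔT) = (−$228.6 million) / 0.1 = −$2,286 million.
Net ΔY = k(ΔG − c·ΔT) = (+$308.4 million) / 0.1 = +$3,084 million.

+$3,084 million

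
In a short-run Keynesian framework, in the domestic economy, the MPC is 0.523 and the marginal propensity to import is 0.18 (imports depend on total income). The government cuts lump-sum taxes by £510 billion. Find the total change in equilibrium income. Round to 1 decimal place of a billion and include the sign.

+£406.0 billion

A lump-sum tax change of −£510 billion shifts disposable income by +£510 billion; first-round consumption changes by −c × ΔT = −0.523 × (−£510 billion) = +£266.73 billion.
Expenditure multiplier = 1/(1 − c + m) = 1/(1 − 0.523 + 0.18) = 1/0.657 ≈ 1.522.
The tax multiplier is −c × k ≈ −0.796, so ΔY = k × (−c·ΔT) = (+£266.73 billion) / 0.657 ≈ +£406 billion.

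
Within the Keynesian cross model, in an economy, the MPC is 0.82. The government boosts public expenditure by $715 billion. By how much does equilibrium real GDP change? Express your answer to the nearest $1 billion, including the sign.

+$3,972 billion

Spending multiplier = 1/(1 − MPC) = 1/(1 − 0.82) = 1/0.18 ≈ 5.556.
ΔY = k × ΔG = (+$715 billion) / 0.18 ≈ +$3,972 billion.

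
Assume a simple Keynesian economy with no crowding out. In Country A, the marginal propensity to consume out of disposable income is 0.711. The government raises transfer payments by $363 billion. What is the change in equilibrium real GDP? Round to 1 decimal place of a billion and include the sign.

+$893.1 billion

The transfer change shifts disposable income by +$363 billion, so first-round consumption changes by c·ΔTR = 0.711 × (+$363 billion) = +$258.093 billion.
Expenditure multiplier = 1/(1 − MPC) = 1/(1 − 0.711) = 1/0.289 ≈ 3.46.
The transfer multiplier is c × k ≈ 2.46, so ΔY = k × (c·ΔTR) = (+$258.093 billion) / 0.289 ≈ +$893.1 billion.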